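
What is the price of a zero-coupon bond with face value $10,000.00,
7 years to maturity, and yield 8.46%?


Formula: Price = FV / (1 + r)^n
Substituting: Price = $10,000.00 / (1 + 0.0846)^7
Discount factor: (1.0846)^7 = 1.765579
Price = $10,000.00 / 1.765579 = $5,663.86

$5,663.86


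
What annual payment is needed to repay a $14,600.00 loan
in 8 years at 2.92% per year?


Formula: PMT = PV * r / (1 - (1+r)^(-n))
Denominator: 1 - (1 + 0.0292)^(-8) = 0.205669
Numerator: $14,600.00 * 0.0292 = 426.32
PMT = 426.32 / 0.205669 = $2,072.85

$2,072.85


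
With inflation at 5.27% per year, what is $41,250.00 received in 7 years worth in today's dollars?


Formula: Real value = nominal / (1 + inflation)^years
Price level: (1 + 0.0527)^7 = 1.432624
Real value = $41,250.00 / 1.432624 = $28,793.31

$28,793.31


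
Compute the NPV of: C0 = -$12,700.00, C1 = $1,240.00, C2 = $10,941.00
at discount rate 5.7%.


Formula: NPV = C0 + C1/(1+r) + C2/(1+r)^2
Discount C1: $1,240.00 / (1 + 0.057) = $1,173.13
Discount C2: $10,941.00 / (1 + 0.057)^2 = $9,792.80
NPV = -$12,700.00 + $1,173.13 + $9,792.80 = -$1,734.06

-$1,734.06


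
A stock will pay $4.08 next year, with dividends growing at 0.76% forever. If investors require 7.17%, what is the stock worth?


Formula: P = D1 / (r - g)
Spread: r - g = 0.0717 - 0.0076 = 0.0641
Substituting: P = $4.08 / 0.0641
P = $63.65

$63.65


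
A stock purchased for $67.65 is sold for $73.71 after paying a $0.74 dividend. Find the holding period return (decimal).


Formula: HPR = (P1 - P0 + D) / P0
Gain: $73.71 - $67.65 + $0.74 = $6.80
HPR = $6.80 / $67.65 = 0.1005

0.1005


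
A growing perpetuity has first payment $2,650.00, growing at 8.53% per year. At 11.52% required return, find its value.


Formula: PV = C / (r - g)
Spread: r - g = 0.1152 - 0.0853 = 0.0299
Substituting: PV = $2,650.00 / 0.0299
PV = $88,628.76

$88,628.76


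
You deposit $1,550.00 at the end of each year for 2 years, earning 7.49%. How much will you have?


Formula: FV = PMT * ((1+r)^n - 1) / r
Growth factor: (1 + 0.0749)^2 = 1.15541
Numerator: 1.15541 - 1 = 0.15541
FV = $1,550.00 * 0.15541 / 0.0749 = $3,216.10

$3,216.10


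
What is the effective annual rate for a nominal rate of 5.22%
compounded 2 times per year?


Formula: EAR = (1 + r/m)^m - 1
Period rate: r/m = 0.0522 / 2 = 0.0261
Compounding: (1 + 0.0261)^2 = 1.052881
EAR = 1.052881 - 1 = 0.052881

0.052881


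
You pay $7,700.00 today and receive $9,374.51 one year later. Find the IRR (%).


Formula: IRR = C1/C0 - 1
Substituting: IRR = $9,374.51 / $7,700.00 - 1
Ratio: 1.217469 - 1 = 0.217469
IRR = 21.7469%

21.7469%


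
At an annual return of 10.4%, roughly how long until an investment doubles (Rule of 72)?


Formula: Years ≈ 72 / r
Substituting: Years ≈ 72 / 10.4
Years ≈ 6.9

6.9 years


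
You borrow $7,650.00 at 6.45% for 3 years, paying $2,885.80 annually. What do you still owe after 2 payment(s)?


Formula: Balance = PV*(1+r)^k - PMT*((1+r)^k - 1)/r
Growth: (1 + 0.0645)^2 = 1.13316
Accumulated factor: ((1+r)^k - 1)/r = 2.0645
Balance = $7,650.00 * 1.13316 - $2,885.80 * 2.0645
Balance = $2,710.94

$2,710.94


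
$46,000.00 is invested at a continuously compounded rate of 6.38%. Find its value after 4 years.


Formula: FV = P * e^(r*t)
Exponent: r*t = 0.0638 * 4 = 0.2552
e^(0.2552) = 1.29072
FV = $46,000.00 * 1.29072 = $59,373.11

$59,373.11


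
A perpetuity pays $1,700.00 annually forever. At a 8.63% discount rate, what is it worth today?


Formula: PV = C / r
Substituting: PV = $1,700.00 / 0.0863
PV = $19,698.73

$19,698.73


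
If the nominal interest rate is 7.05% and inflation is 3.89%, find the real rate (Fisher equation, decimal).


Formula: (1 + r_real) = (1 + r_nom) / (1 + inflation)
Substituting: (1 + r_real) = 1.0705 / 1.0389
(1 + r_real) = 1.030417
r_real = 1.030417 - 1 = 0.030417

0.030417


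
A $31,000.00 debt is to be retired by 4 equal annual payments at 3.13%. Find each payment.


Formula: PMT = PV * r / (1 - (1+r)^(-n))
Denominator: 1 - (1 + 0.0313)^(-4) = 0.115984
Numerator: $31,000.00 * 0.0313 = 970.3
PMT = 970.3 / 0.115984 = $8,365.78

$8,365.78


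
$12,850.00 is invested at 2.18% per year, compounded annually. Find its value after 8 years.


Formula: FV = P * (1 + r)^n
Substituting: FV = $12,850.00 * (1 + 0.0218)^8
Growth factor: (1.0218)^8 = 1.188303
FV = $12,850.00 * 1.188303 = $15,269.69

$15,269.69


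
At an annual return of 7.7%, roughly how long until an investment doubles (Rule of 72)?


Formula: Years ≈ 72 / r
Substituting: Years ≈ 72 / 7.7
Years ≈ 9.4

9.4 years


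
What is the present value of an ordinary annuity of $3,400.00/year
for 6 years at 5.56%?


Formula: PV = PMT * (1 - (1+r)^(-n)) / r
Discount factor: (1 + 0.0556)^(-6) = 0.722776
Bracket: 1 - 0.722776 = 0.277224
PV = $3,400.00 * 0.277224 / 0.0556 = $16,952.55

$16,952.55


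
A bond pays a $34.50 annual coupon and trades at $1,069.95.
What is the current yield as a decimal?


Formula: Current yield = annual coupon / price
Substituting: CY = $34.50 / $1,069.95
CY = 0.032244

0.032244


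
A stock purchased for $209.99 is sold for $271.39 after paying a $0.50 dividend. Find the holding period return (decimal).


Formula: HPR = (P1 - P0 + D) / P0
Gain: $271.39 - $209.99 + $0.50 = $61.90
HPR = $61.90 / $209.99 = 0.2948

0.2948


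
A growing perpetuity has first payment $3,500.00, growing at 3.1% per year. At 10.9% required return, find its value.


Formula: PV = C / (r - g)
Spread: r - g = 0.109 - 0.031 = 0.078
Substituting: PV = $3,500.00 / 0.078
PV = $44,871.79

$44,871.79


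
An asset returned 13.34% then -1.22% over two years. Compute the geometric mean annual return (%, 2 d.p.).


Formula: Geometric mean = ((1+r1)*(1+r2))^(1/2) - 1
Product: (1 + 0.1334) * (1 + -0.0122) = 1.1334 * 0.9878 = 1.119573
Square root: 1.119573^0.5 = 1.058099
Geometric mean = 1.058099 - 1 = 0.058099
As percentage: 5.81%

5.81%


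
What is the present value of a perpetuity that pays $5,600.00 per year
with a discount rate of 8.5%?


Formula: PV = C / r
Substituting: PV = $5,600.00 / 0.085
PV = $65,882.35

$65,882.35


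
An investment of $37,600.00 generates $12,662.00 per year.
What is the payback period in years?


Formula: Payback = investment / annual cash flow
Substituting: Payback = $37,600.00 / $12,662.00
Payback = 2.9695 years

2.9695 years


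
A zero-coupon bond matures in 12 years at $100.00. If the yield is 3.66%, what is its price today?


Formula: Price = FV / (1 + r)^n
Substituting: Price = $100.00 / (1 + 0.0366)^12
Discount factor: (1.0366)^12 = 1.53934
Price = $100.00 / 1.53934 = $64.96

$64.96


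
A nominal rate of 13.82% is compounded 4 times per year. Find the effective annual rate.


Formula: EAR = (1 + r/m)^m - 1
Period rate: r/m = 0.1382 / 4 = 0.03455
Compounding: (1 + 0.03455)^4 = 1.145529
EAR = 1.145529 - 1 = 0.145529

0.145529


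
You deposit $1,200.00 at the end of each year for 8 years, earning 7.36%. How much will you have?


Formula: FV = PMT * ((1+r)^n - 1) / r
Growth factor: (1 + 0.0736)^8 = 1.764981
Numerator: 1.764981 - 1 = 0.764981
FV = $1,200.00 * 0.764981 / 0.0736 = $12,472.52

$12,472.52


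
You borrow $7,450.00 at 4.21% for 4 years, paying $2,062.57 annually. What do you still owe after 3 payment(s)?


Formula: Balance = PV*(1+r)^k - PMT*((1+r)^k - 1)/r
Growth: (1 + 0.0421)^3 = 1.131692
Accumulated factor: ((1+r)^k - 1)/r = 3.128072
Balance = $7,450.00 * 1.131692 - $2,062.57 * 3.128072
Balance = $1,979.24

$1,979.24


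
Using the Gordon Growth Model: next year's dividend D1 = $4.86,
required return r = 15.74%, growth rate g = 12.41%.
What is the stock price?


Formula: P = D1 / (r - g)
Spread: r - g = 0.1574 - 0.1241 = 0.0333
Substituting: P = $4.86 / 0.0333
P = $145.95

$145.95


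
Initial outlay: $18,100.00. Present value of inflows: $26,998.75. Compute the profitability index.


Formula: PI = PV(cash flows) / initial investment
Substituting: PI = $26,998.75 / $18,100.00
PI = 1.4916

1.4916


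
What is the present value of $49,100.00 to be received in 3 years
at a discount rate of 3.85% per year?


Formula: PV = FV / (1 + r)^n
Substituting: PV = $49,100.00 / (1 + 0.0385)^3
Discount factor: (1.0385)^3 = 1.120004
PV = $49,100.00 / 1.120004 = $43,839.14

$43,839.14


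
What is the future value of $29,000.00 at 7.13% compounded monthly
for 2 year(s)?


Formula: FV = P * (1 + r/m)^(m*t)
Period rate: r/m = 0.0713 / 12 = 0.005942
Total periods: m*t = 12 * 2 = 24
Growth factor: (1 + 0.005942)^24 = 1.152782
FV = $29,000.00 * 1.152782 = $33,430.67

$33,430.67


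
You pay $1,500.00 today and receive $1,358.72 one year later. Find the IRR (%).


Formula: IRR = C1/C0 - 1
Substituting: IRR = $1,358.72 / $1,500.00 - 1
Ratio: 0.905813 - 1 = -0.094187
IRR = -9.4187%

-9.4187%


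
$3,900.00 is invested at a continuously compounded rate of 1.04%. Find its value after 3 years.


Formula: FV = P * e^(r*t)
Exponent: r*t = 0.0104 * 3 = 0.0312
e^(0.0312) = 1.031692
FV = $3,900.00 * 1.031692 = $4,023.60

$4,023.60


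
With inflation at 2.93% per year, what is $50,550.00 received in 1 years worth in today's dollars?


Formula: Real value = nominal / (1 + inflation)^years
Price level: (1 + 0.0293)^1 = 1.0293
Real value = $50,550.00 / 1.0293 = $49,111.05

$49,111.05


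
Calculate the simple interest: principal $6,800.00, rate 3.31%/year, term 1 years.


Formula: I = P * r * t
Substituting: I = $6,800.00 * 0.0331 * 1
Step: I = $6,800.00 * 0.0331
I = $225.08

$225.08


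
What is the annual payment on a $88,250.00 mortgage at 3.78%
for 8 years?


Formula: PMT = PV * r / (1 - (1+r)^(-n))
Denominator: 1 - (1 + 0.0378)^(-8) = 0.256826
Numerator: $88,250.00 * 0.0378 = 3335.85
PMT = 3335.85 / 0.256826 = $12,988.77

$12,988.77


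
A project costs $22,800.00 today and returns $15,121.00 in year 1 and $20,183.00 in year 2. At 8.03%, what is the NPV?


Formula: NPV = C0 + C1/(1+r) + C2/(1+r)^2
Discount C1: $15,121.00 / (1 + 0.0803) = $13,997.04
Discount C2: $20,183.00 / (1 + 0.0803)^2 = $17,294.06
NPV = -$22,800.00 + $13,997.04 + $17,294.06 = $8,491.10

$8,491.10


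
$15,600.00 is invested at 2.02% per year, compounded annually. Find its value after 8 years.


Formula: FV = P * (1 + r)^n
Substituting: FV = $15,600.00 * (1 + 0.0202)^8
Growth factor: (1.0202)^8 = 1.173499
FV = $15,600.00 * 1.173499 = $18,306.58

$18,306.58


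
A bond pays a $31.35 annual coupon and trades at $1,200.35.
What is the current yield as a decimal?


Formula: Current yield = annual coupon / price
Substituting: CY = $31.35 / $1,200.35
CY = 0.026117

0.026117


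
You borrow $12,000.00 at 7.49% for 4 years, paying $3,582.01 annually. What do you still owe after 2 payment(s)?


Formula: Balance = PV*(1+r)^k - PMT*((1+r)^k - 1)/r
Growth: (1 + 0.0749)^2 = 1.15541
Accumulated factor: ((1+r)^k - 1)/r = 2.0749
Balance = $12,000.00 * 1.15541 - $3,582.01 * 2.0749
Balance = $6,432.61

$6,432.61


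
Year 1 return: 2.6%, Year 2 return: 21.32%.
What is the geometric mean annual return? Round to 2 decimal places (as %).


Formula: Geometric mean = ((1+r1)*(1+r2))^(1/2) - 1
Product: (1 + 0.026) * (1 + 0.2132) = 1.026 * 1.2132 = 1.244743
Square root: 1.244743^0.5 = 1.115681
Geometric mean = 1.115681 - 1 = 0.115681
As percentage: 11.57%

11.57%


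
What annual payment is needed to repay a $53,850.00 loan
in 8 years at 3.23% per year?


Formula: PMT = PV * r / (1 - (1+r)^(-n))
Denominator: 1 - (1 + 0.0323)^(-8) = 0.224552
Numerator: $53,850.00 * 0.0323 = 1739.355
PMT = 1739.355 / 0.224552 = $7,745.88

$7,745.88


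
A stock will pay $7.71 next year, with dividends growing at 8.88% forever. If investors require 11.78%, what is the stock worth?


Formula: P = D1 / (r - g)
Spread: r - g = 0.1178 - 0.0888 = 0.029
Substituting: P = $7.71 / 0.029
P = $265.86

$265.86


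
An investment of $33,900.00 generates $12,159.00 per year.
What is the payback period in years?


Formula: Payback = investment / annual cash flow
Substituting: Payback = $33,900.00 / $12,159.00
Payback = 2.7881 years

2.7881 years


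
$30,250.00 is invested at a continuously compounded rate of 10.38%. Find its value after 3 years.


Formula: FV = P * e^(r*t)
Exponent: r*t = 0.1038 * 3 = 0.3114
e^(0.3114) = 1.365335
FV = $30,250.00 * 1.365335 = $41,301.39

$41,301.39


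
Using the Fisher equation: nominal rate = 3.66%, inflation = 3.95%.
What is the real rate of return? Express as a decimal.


Formula: (1 + r_real) = (1 + r_nom) / (1 + inflation)
Substituting: (1 + r_real) = 1.0366 / 1.0395
(1 + r_real) = 0.99721
r_real = 0.99721 - 1 = -0.00279

-0.00279


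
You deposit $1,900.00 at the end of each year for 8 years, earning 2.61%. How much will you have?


Formula: FV = PMT * ((1+r)^n - 1) / r
Growth factor: (1 + 0.0261)^8 = 1.228903
Numerator: 1.228903 - 1 = 0.228903
FV = $1,900.00 * 0.228903 / 0.0261 = $16,663.42

$16,663.42


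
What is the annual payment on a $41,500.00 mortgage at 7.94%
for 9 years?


Formula: PMT = PV * r / (1 - (1+r)^(-n))
Denominator: 1 - (1 + 0.0794)^(-9) = 0.497243
Numerator: $41,500.00 * 0.0794 = 3295.1
PMT = 3295.1 / 0.497243 = $6,626.74

$6,626.74


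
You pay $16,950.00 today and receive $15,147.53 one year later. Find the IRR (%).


Formula: IRR = C1/C0 - 1
Substituting: IRR = $15,147.53 / $16,950.00 - 1
Ratio: 0.89366 - 1 = -0.10634
IRR = -10.634%

-10.634%


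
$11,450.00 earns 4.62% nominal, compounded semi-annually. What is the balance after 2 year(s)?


Formula: FV = P * (1 + r/m)^(m*t)
Period rate: r/m = 0.0462 / 2 = 0.0231
Total periods: m*t = 2 * 2 = 4
Growth factor: (1 + 0.0231)^4 = 1.095651
FV = $11,450.00 * 1.095651 = $12,545.21

$12,545.21


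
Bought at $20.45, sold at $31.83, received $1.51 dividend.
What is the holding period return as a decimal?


Formula: HPR = (P1 - P0 + D) / P0
Gain: $31.83 - $20.45 + $1.51 = $12.89
HPR = $12.89 / $20.45 = 0.6303

0.6303


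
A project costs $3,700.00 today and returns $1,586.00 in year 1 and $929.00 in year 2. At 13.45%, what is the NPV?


Formula: NPV = C0 + C1/(1+r) + C2/(1+r)^2
Discount C1: $1,586.00 / (1 + 0.1345) = $1,397.97
Discount C2: $929.00 / (1 + 0.1345)^2 = $721.78
NPV = -$3,700.00 + $1,397.97 + $721.78 = -$1,580.24

-$1,580.24


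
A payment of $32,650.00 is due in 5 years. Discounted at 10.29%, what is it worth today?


Formula: PV = FV / (1 + r)^n
Substituting: PV = $32,650.00 / (1 + 0.1029)^5
Discount factor: (1.1029)^5 = 1.631852
PV = $32,650.00 / 1.631852 = $20,007.95

$20,007.95


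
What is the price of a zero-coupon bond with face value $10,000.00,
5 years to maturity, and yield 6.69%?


Formula: Price = FV / (1 + r)^n
Substituting: Price = $10,000.00 / (1 + 0.0669)^5
Discount factor: (1.0669)^5 = 1.382352
Price = $10,000.00 / 1.382352 = $7,234.05

$7,234.05


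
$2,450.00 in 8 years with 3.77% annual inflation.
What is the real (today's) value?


Formula: Real value = nominal / (1 + inflation)^years
Price level: (1 + 0.0377)^8 = 1.344542
Real value = $2,450.00 / 1.344542 = $1,822.18

$1,822.18


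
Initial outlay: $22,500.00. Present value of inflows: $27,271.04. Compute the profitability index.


Formula: PI = PV(cash flows) / initial investment
Substituting: PI = $27,271.04 / $22,500.00
PI = 1.212

1.212


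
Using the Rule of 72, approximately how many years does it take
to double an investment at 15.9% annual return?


Formula: Years ≈ 72 / r
Substituting: Years ≈ 72 / 15.9
Years ≈ 4.5

4.5 years


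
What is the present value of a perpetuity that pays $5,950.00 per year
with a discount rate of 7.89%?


Formula: PV = C / r
Substituting: PV = $5,950.00 / 0.0789
PV = $75,411.91

$75,411.91


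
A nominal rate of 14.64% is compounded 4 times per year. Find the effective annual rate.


Formula: EAR = (1 + r/m)^m - 1
Period rate: r/m = 0.1464 / 4 = 0.0366
Compounding: (1 + 0.0366)^4 = 1.154635
EAR = 1.154635 - 1 = 0.154635

0.154635


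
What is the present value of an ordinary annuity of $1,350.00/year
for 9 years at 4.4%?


Formula: PV = PMT * (1 - (1+r)^(-n)) / r
Discount factor: (1 + 0.044)^(-9) = 0.678728
Bracket: 1 - 0.678728 = 0.321272
PV = $1,350.00 * 0.321272 / 0.044 = $9,857.22

$9,857.22


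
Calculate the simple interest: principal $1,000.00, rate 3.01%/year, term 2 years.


Formula: I = P * r * t
Substituting: I = $1,000.00 * 0.0301 * 2
Step: I = $1,000.00 * 0.0602
I = $60.20

$60.20


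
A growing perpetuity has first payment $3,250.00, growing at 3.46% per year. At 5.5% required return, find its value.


Formula: PV = C / (r - g)
Spread: r - g = 0.055 - 0.0346 = 0.0204
Substituting: PV = $3,250.00 / 0.0204
PV = $159,313.73

$159,313.73


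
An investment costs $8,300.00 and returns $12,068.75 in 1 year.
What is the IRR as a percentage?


Formula: IRR = C1/C0 - 1
Substituting: IRR = $12,068.75 / $8,300.00 - 1
Ratio: 1.454066 - 1 = 0.454066
IRR = 45.4066%

45.4066%


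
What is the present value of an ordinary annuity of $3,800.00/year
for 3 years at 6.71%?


Formula: PV = PMT * (1 - (1+r)^(-n)) / r
Discount factor: (1 + 0.0671)^(-3) = 0.822971
Bracket: 1 - 0.822971 = 0.177029
PV = $3,800.00 * 0.177029 / 0.0671 = $10,025.48

$10,025.48


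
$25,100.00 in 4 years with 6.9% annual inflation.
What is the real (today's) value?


Formula: Real value = nominal / (1 + inflation)^years
Price level: (1 + 0.069)^4 = 1.305903
Real value = $25,100.00 / 1.305903 = $19,220.42

$19,220.42


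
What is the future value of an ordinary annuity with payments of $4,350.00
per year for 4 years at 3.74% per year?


Formula: FV = PMT * ((1+r)^n - 1) / r
Growth factor: (1 + 0.0374)^4 = 1.158204
Numerator: 1.158204 - 1 = 0.158204
FV = $4,350.00 * 0.158204 / 0.0374 = $18,400.71

$18,400.71


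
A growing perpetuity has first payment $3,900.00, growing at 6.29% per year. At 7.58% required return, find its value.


Formula: PV = C / (r - g)
Spread: r - g = 0.0758 - 0.0629 = 0.0129
Substituting: PV = $3,900.00 / 0.0129
PV = $302,325.58

$302,325.58


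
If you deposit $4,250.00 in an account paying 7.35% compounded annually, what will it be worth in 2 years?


Formula: FV = P * (1 + r)^n
Substituting: FV = $4,250.00 * (1 + 0.0735)^2
Growth factor: (1.0735)^2 = 1.152402
FV = $4,250.00 * 1.152402 = $4,897.71

$4,897.71


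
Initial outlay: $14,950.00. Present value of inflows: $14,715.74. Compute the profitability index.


Formula: PI = PV(cash flows) / initial investment
Substituting: PI = $14,715.74 / $14,950.00
PI = 0.9843

0.9843


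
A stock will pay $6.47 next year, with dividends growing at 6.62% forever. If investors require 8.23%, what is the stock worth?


Formula: P = D1 / (r - g)
Spread: r - g = 0.0823 - 0.0662 = 0.0161
Substituting: P = $6.47 / 0.0161
P = $401.86

$401.86


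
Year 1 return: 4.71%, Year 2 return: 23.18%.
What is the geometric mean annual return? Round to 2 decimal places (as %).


Formula: Geometric mean = ((1+r1)*(1+r2))^(1/2) - 1
Product: (1 + 0.0471) * (1 + 0.2318) = 1.0471 * 1.2318 = 1.289818
Square root: 1.289818^0.5 = 1.135701
Geometric mean = 1.135701 - 1 = 0.135701
As percentage: 13.57%

13.57%


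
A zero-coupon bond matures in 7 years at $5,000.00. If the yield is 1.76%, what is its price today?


Formula: Price = FV / (1 + r)^n
Substituting: Price = $5,000.00 / (1 + 0.0176)^7
Discount factor: (1.0176)^7 = 1.129899
Price = $5,000.00 / 1.129899 = $4,425.17

$4,425.17


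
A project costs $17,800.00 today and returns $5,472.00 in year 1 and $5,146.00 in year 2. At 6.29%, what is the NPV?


Formula: NPV = C0 + C1/(1+r) + C2/(1+r)^2
Discount C1: $5,472.00 / (1 + 0.0629) = $5,148.18
Discount C2: $5,146.00 / (1 + 0.0629)^2 = $4,554.96
NPV = -$17,800.00 + $5,148.18 + $4,554.96 = -$8,096.86

-$8,096.86


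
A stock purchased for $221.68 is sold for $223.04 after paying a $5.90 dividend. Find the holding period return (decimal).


Formula: HPR = (P1 - P0 + D) / P0
Gain: $223.04 - $221.68 + $5.90 = $7.26
HPR = $7.26 / $221.68 = 0.0327

0.0327


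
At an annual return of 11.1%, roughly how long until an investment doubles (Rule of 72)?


Formula: Years ≈ 72 / r
Substituting: Years ≈ 72 / 11.1
Years ≈ 6.5

6.5 years


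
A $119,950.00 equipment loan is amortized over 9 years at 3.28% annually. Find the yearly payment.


Formula: PMT = PV * r / (1 - (1+r)^(-n))
Denominator: 1 - (1 + 0.0328)^(-9) = 0.252082
Numerator: $119,950.00 * 0.0328 = 3934.36
PMT = 3934.36 / 0.252082 = $15,607.46

$15,607.46


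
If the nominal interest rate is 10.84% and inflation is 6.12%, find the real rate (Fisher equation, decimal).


Formula: (1 + r_real) = (1 + r_nom) / (1 + inflation)
Substituting: (1 + r_real) = 1.1084 / 1.0612
(1 + r_real) = 1.044478
r_real = 1.044478 - 1 = 0.044478

0.044478


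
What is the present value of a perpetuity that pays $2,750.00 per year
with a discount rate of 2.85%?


Formula: PV = C / r
Substituting: PV = $2,750.00 / 0.0285
PV = $96,491.23

$96,491.23


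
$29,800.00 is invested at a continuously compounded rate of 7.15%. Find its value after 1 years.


Formula: FV = P * e^(r*t)
Exponent: r*t = 0.0715 * 1 = 0.0715
e^(0.0715) = 1.074118
FV = $29,800.00 * 1.074118 = $32,008.72

$32,008.72


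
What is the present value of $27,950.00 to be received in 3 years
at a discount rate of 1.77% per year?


Formula: PV = FV / (1 + r)^n
Substituting: PV = $27,950.00 / (1 + 0.0177)^3
Discount factor: (1.0177)^3 = 1.054045
PV = $27,950.00 / 1.054045 = $26,516.88

$26,516.88


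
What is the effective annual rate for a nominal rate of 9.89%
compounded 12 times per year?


Formula: EAR = (1 + r/m)^m - 1
Period rate: r/m = 0.0989 / 12 = 0.008242
Compounding: (1 + 0.008242)^12 = 1.103509
EAR = 1.103509 - 1 = 0.103509

0.103509


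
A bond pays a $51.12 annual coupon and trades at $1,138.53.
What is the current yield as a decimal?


Formula: Current yield = annual coupon / price
Substituting: CY = $51.12 / $1,138.53
CY = 0.0449

0.0449


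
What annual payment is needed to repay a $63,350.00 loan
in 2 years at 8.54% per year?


Formula: PMT = PV * r / (1 - (1+r)^(-n))
Denominator: 1 - (1 + 0.0854)^(-2) = 0.151171
Numerator: $63,350.00 * 0.0854 = 5410.09
PMT = 5410.09 / 0.151171 = $35,787.96

$35,787.96


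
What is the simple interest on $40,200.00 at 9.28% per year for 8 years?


Formula: I = P * r * t
Substituting: I = $40,200.00 * 0.0928 * 8
Step: I = $40,200.00 * 0.7424
I = $29,844.48

$29,844.48


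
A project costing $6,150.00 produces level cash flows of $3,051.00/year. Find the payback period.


Formula: Payback = investment / annual cash flow
Substituting: Payback = $6,150.00 / $3,051.00
Payback = 2.0157 years

2.0157 years


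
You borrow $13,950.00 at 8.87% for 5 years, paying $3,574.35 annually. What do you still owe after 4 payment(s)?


Formula: Balance = PV*(1+r)^k - PMT*((1+r)^k - 1)/r
Growth: (1 + 0.0887)^4 = 1.404859
Accumulated factor: ((1+r)^k - 1)/r = 4.564369
Balance = $13,950.00 * 1.404859 - $3,574.35 * 4.564369
Balance = $3,283.14

$3,283.14


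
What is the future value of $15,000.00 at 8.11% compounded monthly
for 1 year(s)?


Formula: FV = P * (1 + r/m)^(m*t)
Period rate: r/m = 0.0811 / 12 = 0.006758
Total periods: m*t = 12 * 1 = 12
Growth factor: (1 + 0.006758)^12 = 1.084184
FV = $15,000.00 * 1.084184 = $16,262.75

$16,262.75


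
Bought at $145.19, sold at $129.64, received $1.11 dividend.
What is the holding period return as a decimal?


Formula: HPR = (P1 - P0 + D) / P0
Gain: $129.64 - $145.19 + $1.11 = -$14.44
HPR = -$14.44 / $145.19 = -0.0995

-0.0995


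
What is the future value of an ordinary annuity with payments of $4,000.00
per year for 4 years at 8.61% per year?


Formula: FV = PMT * ((1+r)^n - 1) / r
Growth factor: (1 + 0.0861)^4 = 1.391487
Numerator: 1.391487 - 1 = 0.391487
FV = $4,000.00 * 0.391487 / 0.0861 = $18,187.56

$18,187.56


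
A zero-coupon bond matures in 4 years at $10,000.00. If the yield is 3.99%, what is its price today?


Formula: Price = FV / (1 + r)^n
Substituting: Price = $10,000.00 / (1 + 0.0399)^4
Discount factor: (1.0399)^4 = 1.169409
Price = $10,000.00 / 1.169409 = $8,551.33

$8,551.33


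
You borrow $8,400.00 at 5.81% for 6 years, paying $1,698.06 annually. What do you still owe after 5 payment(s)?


Formula: Balance = PV*(1+r)^k - PMT*((1+r)^k - 1)/r
Growth: (1 + 0.0581)^5 = 1.326275
Accumulated factor: ((1+r)^k - 1)/r = 5.615748
Balance = $8,400.00 * 1.326275 - $1,698.06 * 5.615748
Balance = $1,604.83

$1,604.83


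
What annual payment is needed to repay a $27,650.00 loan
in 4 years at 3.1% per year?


Formula: PMT = PV * r / (1 - (1+r)^(-n))
Denominator: 1 - (1 + 0.031)^(-4) = 0.114955
Numerator: $27,650.00 * 0.031 = 857.15
PMT = 857.15 / 0.114955 = $7,456.39

$7,456.39


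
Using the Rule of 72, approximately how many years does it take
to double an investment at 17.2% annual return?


Formula: Years ≈ 72 / r
Substituting: Years ≈ 72 / 17.2
Years ≈ 4.2

4.2 years


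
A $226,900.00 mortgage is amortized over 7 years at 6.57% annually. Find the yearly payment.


Formula: PMT = PV * r / (1 - (1+r)^(-n))
Denominator: 1 - (1 + 0.0657)^(-7) = 0.359447
Numerator: $226,900.00 * 0.0657 = 14907.33
PMT = 14907.33 / 0.359447 = $41,472.99

$41,472.99


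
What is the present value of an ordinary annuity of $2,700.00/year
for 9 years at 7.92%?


Formula: PV = PMT * (1 - (1+r)^(-n)) / r
Discount factor: (1 + 0.0792)^(-9) = 0.503596
Bracket: 1 - 0.503596 = 0.496404
PV = $2,700.00 * 0.496404 / 0.0792 = $16,922.85

$16,922.85


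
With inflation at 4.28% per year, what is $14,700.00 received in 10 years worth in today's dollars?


Formula: Real value = nominal / (1 + inflation)^years
Price level: (1 + 0.0428)^10 = 1.520583
Real value = $14,700.00 / 1.520583 = $9,667.34

$9,667.34


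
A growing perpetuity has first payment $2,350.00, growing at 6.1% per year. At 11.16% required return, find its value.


Formula: PV = C / (r - g)
Spread: r - g = 0.1116 - 0.061 = 0.0506
Substituting: PV = $2,350.00 / 0.0506
PV = $46,442.69

$46,442.69


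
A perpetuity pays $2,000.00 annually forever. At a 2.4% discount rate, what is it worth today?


Formula: PV = C / r
Substituting: PV = $2,000.00 / 0.024
PV = $83,333.33

$83,333.33


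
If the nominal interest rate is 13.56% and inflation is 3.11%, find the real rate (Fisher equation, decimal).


Formula: (1 + r_real) = (1 + r_nom) / (1 + inflation)
Substituting: (1 + r_real) = 1.1356 / 1.0311
(1 + r_real) = 1.101348
r_real = 1.101348 - 1 = 0.101348

0.101348


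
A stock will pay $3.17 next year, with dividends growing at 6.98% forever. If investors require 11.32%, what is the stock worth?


Formula: P = D1 / (r - g)
Spread: r - g = 0.1132 - 0.0698 = 0.0434
Substituting: P = $3.17 / 0.0434
P = $73.04

$73.04


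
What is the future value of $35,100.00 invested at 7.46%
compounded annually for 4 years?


Formula: FV = P * (1 + r)^n
Substituting: FV = $35,100.00 * (1 + 0.0746)^4
Growth factor: (1.0746)^4 = 1.333483
FV = $35,100.00 * 1.333483 = $46,805.24

$46,805.24


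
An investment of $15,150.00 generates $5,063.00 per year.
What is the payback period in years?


Formula: Payback = investment / annual cash flow
Substituting: Payback = $15,150.00 / $5,063.00
Payback = 2.9923 years

2.9923 years


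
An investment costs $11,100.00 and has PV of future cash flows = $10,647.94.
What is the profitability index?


Formula: PI = PV(cash flows) / initial investment
Substituting: PI = $10,647.94 / $11,100.00
PI = 0.9593

0.9593


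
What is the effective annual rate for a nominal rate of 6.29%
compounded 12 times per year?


Formula: EAR = (1 + r/m)^m - 1
Period rate: r/m = 0.0629 / 12 = 0.005242
Compounding: (1 + 0.005242)^12 = 1.064745
EAR = 1.064745 - 1 = 0.064745

0.064745


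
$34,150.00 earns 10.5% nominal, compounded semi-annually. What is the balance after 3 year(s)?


Formula: FV = P * (1 + r/m)^(m*t)
Period rate: r/m = 0.105 / 2 = 0.0525
Total periods: m*t = 2 * 3 = 6
Growth factor: (1 + 0.0525)^6 = 1.359354
FV = $34,150.00 * 1.359354 = $46,421.95

$46,421.95


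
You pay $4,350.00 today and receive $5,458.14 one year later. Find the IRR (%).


Formula: IRR = C1/C0 - 1
Substituting: IRR = $5,458.14 / $4,350.00 - 1
Ratio: 1.254745 - 1 = 0.254745
IRR = 25.4745%

25.4745%


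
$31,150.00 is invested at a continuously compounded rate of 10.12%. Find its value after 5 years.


Formula: FV = P * e^(r*t)
Exponent: r*t = 0.1012 * 5 = 0.506
e^(0.506) = 1.658643
FV = $31,150.00 * 1.658643 = $51,666.74

$51,666.74


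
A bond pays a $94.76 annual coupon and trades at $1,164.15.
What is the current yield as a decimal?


Formula: Current yield = annual coupon / price
Substituting: CY = $94.76 / $1,164.15
CY = 0.081398

0.081398


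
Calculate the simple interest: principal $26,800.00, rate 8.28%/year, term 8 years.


Formula: I = P * r * t
Substituting: I = $26,800.00 * 0.0828 * 8
Step: I = $26,800.00 * 0.6624
I = $17,752.32

$17,752.32


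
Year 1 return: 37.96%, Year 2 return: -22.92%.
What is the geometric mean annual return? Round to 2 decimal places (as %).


Formula: Geometric mean = ((1+r1)*(1+r2))^(1/2) - 1
Product: (1 + 0.3796) * (1 + -0.2292) = 1.3796 * 0.7708 = 1.063396
Square root: 1.063396^0.5 = 1.031211
Geometric mean = 1.031211 - 1 = 0.031211
As percentage: 3.12%

3.12%


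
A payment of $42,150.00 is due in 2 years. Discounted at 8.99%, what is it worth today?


Formula: PV = FV / (1 + r)^n
Substituting: PV = $42,150.00 / (1 + 0.0899)^2
Discount factor: (1.0899)^2 = 1.187882
PV = $42,150.00 / 1.187882 = $35,483.32

$35,483.32


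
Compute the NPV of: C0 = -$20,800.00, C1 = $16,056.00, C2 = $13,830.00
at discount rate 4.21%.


Formula: NPV = C0 + C1/(1+r) + C2/(1+r)^2
Discount C1: $16,056.00 / (1 + 0.0421) = $15,407.35
Discount C2: $13,830.00 / (1 + 0.0421)^2 = $12,735.13
NPV = -$20,800.00 + $15,407.35 + $12,735.13 = $7,342.48

$7,342.48


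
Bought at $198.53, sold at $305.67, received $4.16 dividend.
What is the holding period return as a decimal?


Formula: HPR = (P1 - P0 + D) / P0
Gain: $305.67 - $198.53 + $4.16 = $111.30
HPR = $111.30 / $198.53 = 0.5606

0.5606


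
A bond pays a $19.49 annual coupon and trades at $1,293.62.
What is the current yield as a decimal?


Formula: Current yield = annual coupon / price
Substituting: CY = $19.49 / $1,293.62
CY = 0.015066

0.015066


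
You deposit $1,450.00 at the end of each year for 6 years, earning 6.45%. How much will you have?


Formula: FV = PMT * ((1+r)^n - 1) / r
Growth factor: (1 + 0.0645)^6 = 1.455037
Numerator: 1.455037 - 1 = 0.455037
FV = $1,450.00 * 0.455037 / 0.0645 = $10,229.51

$10,229.51


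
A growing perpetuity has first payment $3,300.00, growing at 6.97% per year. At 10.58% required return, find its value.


Formula: PV = C / (r - g)
Spread: r - g = 0.1058 - 0.0697 = 0.0361
Substituting: PV = $3,300.00 / 0.0361
PV = $91,412.74

$91,412.74


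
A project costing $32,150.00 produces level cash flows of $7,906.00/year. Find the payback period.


Formula: Payback = investment / annual cash flow
Substituting: Payback = $32,150.00 / $7,906.00
Payback = 4.0665 years

4.0665 years


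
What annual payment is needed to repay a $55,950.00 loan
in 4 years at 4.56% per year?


Formula: PMT = PV * r / (1 - (1+r)^(-n))
Denominator: 1 - (1 + 0.0456)^(-4) = 0.163362
Numerator: $55,950.00 * 0.0456 = 2551.32
PMT = 2551.32 / 0.163362 = $15,617.61

$15,617.61


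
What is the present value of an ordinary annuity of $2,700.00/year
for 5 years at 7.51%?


Formula: PV = PMT * (1 - (1+r)^(-n)) / r
Discount factor: (1 + 0.0751)^(-5) = 0.696235
Bracket: 1 - 0.696235 = 0.303765
PV = $2,700.00 * 0.303765 / 0.0751 = $10,920.99

$10,920.99


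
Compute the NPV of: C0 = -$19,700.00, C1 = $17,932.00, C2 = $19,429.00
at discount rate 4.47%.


Formula: NPV = C0 + C1/(1+r) + C2/(1+r)^2
Discount C1: $17,932.00 / (1 + 0.0447) = $17,164.74
Discount C2: $19,429.00 / (1 + 0.0447)^2 = $17,801.94
NPV = -$19,700.00 + $17,164.74 + $17,801.94 = $15,266.67

$15,266.67


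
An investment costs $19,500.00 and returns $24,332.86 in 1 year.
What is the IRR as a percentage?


Formula: IRR = C1/C0 - 1
Substituting: IRR = $24,332.86 / $19,500.00 - 1
Ratio: 1.247839 - 1 = 0.247839
IRR = 24.7839%

24.7839%


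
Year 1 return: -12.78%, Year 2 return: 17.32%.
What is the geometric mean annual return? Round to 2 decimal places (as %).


Formula: Geometric mean = ((1+r1)*(1+r2))^(1/2) - 1
Product: (1 + -0.1278) * (1 + 0.1732) = 0.8722 * 1.1732 = 1.023265
Square root: 1.023265^0.5 = 1.011566
Geometric mean = 1.011566 - 1 = 0.011566
As percentage: 1.16%

1.16%


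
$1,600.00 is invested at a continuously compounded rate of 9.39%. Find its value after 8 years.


Formula: FV = P * e^(r*t)
Exponent: r*t = 0.0939 * 8 = 0.7512
e^(0.7512) = 2.119542
FV = $1,600.00 * 2.119542 = $3,391.27

$3,391.27


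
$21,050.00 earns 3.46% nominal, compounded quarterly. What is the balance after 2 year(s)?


Formula: FV = P * (1 + r/m)^(m*t)
Period rate: r/m = 0.0346 / 4 = 0.00865
Total periods: m*t = 4 * 2 = 8
Growth factor: (1 + 0.00865)^8 = 1.071332
FV = $21,050.00 * 1.071332 = $22,551.53

$22,551.53


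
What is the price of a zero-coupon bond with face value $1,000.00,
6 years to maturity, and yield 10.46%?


Formula: Price = FV / (1 + r)^n
Substituting: Price = $1,000.00 / (1 + 0.1046)^6
Discount factor: (1.1046)^6 = 1.816478
Price = $1,000.00 / 1.816478 = $550.52

$550.52


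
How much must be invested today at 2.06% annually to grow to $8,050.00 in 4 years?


Formula: PV = FV / (1 + r)^n
Substituting: PV = $8,050.00 / (1 + 0.0206)^4
Discount factor: (1.0206)^4 = 1.084981
PV = $8,050.00 / 1.084981 = $7,419.48

$7,419.48


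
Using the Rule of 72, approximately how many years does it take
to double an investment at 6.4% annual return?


Formula: Years ≈ 72 / r
Substituting: Years ≈ 72 / 6.4
Years ≈ 11.2

11.2 years


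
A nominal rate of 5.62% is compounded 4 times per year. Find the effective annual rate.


Formula: EAR = (1 + r/m)^m - 1
Period rate: r/m = 0.0562 / 4 = 0.01405
Compounding: (1 + 0.01405)^4 = 1.057396
EAR = 1.057396 - 1 = 0.057396

0.057396


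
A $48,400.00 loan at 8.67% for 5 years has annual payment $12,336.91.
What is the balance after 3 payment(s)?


Formula: Balance = PV*(1+r)^k - PMT*((1+r)^k - 1)/r
Growth: (1 + 0.0867)^3 = 1.283302
Accumulated factor: ((1+r)^k - 1)/r = 3.267617
Balance = $48,400.00 * 1.283302 - $12,336.91 * 3.267617
Balance = $21,799.54

$21,799.54


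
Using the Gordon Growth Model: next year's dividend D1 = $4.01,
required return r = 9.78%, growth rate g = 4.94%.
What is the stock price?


Formula: P = D1 / (r - g)
Spread: r - g = 0.0978 - 0.0494 = 0.0484
Substituting: P = $4.01 / 0.0484
P = $82.85

$82.85


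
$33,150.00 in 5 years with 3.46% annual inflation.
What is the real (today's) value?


Formula: Real value = nominal / (1 + inflation)^years
Price level: (1 + 0.0346)^5 = 1.185393
Real value = $33,150.00 / 1.185393 = $27,965.41

$27,965.41


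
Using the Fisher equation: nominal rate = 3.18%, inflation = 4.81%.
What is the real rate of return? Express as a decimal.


Formula: (1 + r_real) = (1 + r_nom) / (1 + inflation)
Substituting: (1 + r_real) = 1.0318 / 1.0481
(1 + r_real) = 0.984448
r_real = 0.984448 - 1 = -0.015552

-0.015552


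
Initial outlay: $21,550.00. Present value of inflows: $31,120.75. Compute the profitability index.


Formula: PI = PV(cash flows) / initial investment
Substituting: PI = $31,120.75 / $21,550.00
PI = 1.4441

1.4441


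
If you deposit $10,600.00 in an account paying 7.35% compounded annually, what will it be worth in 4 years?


Formula: FV = P * (1 + r)^n
Substituting: FV = $10,600.00 * (1 + 0.0735)^4
Growth factor: (1.0735)^4 = 1.328031
FV = $10,600.00 * 1.328031 = $14,077.13

$14,077.13


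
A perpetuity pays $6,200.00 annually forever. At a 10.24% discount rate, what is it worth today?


Formula: PV = C / r
Substituting: PV = $6,200.00 / 0.1024
PV = $60,546.88

$60,546.88


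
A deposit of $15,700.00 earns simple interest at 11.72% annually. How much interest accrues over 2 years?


Formula: I = P * r * t
Substituting: I = $15,700.00 * 0.1172 * 2
Step: I = $15,700.00 * 0.2344
I = $3,680.08

$3,680.08


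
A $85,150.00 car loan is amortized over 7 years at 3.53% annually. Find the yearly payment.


Formula: PMT = PV * r / (1 - (1+r)^(-n))
Denominator: 1 - (1 + 0.0353)^(-7) = 0.215602
Numerator: $85,150.00 * 0.0353 = 3005.795
PMT = 3005.795 / 0.215602 = $13,941.41

$13,941.41


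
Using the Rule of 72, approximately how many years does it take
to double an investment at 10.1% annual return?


Formula: Years ≈ 72 / r
Substituting: Years ≈ 72 / 10.1
Years ≈ 7.1

7.1 years


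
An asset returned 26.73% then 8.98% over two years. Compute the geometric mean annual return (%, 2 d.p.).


Formula: Geometric mean = ((1+r1)*(1+r2))^(1/2) - 1
Product: (1 + 0.2673) * (1 + 0.0898) = 1.2673 * 1.0898 = 1.381104
Square root: 1.381104^0.5 = 1.175204
Geometric mean = 1.175204 - 1 = 0.175204
As percentage: 17.52%

17.52%


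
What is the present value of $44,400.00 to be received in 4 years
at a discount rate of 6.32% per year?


Formula: PV = FV / (1 + r)^n
Substituting: PV = $44,400.00 / (1 + 0.0632)^4
Discount factor: (1.0632)^4 = 1.277791
PV = $44,400.00 / 1.277791 = $34,747.46

$34,747.46


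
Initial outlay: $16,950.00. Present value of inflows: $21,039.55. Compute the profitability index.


Formula: PI = PV(cash flows) / initial investment
Substituting: PI = $21,039.55 / $16,950.00
PI = 1.2413

1.2413


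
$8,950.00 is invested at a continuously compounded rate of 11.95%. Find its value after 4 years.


Formula: FV = P * e^(r*t)
Exponent: r*t = 0.1195 * 4 = 0.478
e^(0.478) = 1.612845
FV = $8,950.00 * 1.612845 = $14,434.97

$14,434.97


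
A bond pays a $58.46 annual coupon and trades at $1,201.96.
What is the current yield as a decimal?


Formula: Current yield = annual coupon / price
Substituting: CY = $58.46 / $1,201.96
CY = 0.048637

0.048637


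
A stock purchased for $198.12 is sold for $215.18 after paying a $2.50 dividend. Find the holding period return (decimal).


Formula: HPR = (P1 - P0 + D) / P0
Gain: $215.18 - $198.12 + $2.50 = $19.56
HPR = $19.56 / $198.12 = 0.0987

0.0987


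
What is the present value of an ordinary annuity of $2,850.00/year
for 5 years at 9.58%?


Formula: PV = PMT * (1 - (1+r)^(-n)) / r
Discount factor: (1 + 0.0958)^(-5) = 0.632912
Bracket: 1 - 0.632912 = 0.367088
PV = $2,850.00 * 0.367088 / 0.0958 = $10,920.67

$10,920.67


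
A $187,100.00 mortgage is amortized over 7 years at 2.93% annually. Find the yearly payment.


Formula: PMT = PV * r / (1 - (1+r)^(-n))
Denominator: 1 - (1 + 0.0293)^(-7) = 0.18303
Numerator: $187,100.00 * 0.0293 = 5482.03
PMT = 5482.03 / 0.18303 = $29,951.56

$29,951.56


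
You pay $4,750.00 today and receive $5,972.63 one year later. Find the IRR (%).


Formula: IRR = C1/C0 - 1
Substituting: IRR = $5,972.63 / $4,750.00 - 1
Ratio: 1.257396 - 1 = 0.257396
IRR = 25.7396%

25.7396%


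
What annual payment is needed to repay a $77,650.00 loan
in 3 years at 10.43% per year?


Formula: PMT = PV * r / (1 - (1+r)^(-n))
Denominator: 1 - (1 + 0.1043)^(-3) = 0.257428
Numerator: $77,650.00 * 0.1043 = 8098.895
PMT = 8098.895 / 0.257428 = $31,460.86

$31,460.86


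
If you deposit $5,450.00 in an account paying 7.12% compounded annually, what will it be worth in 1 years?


Formula: FV = P * (1 + r)^n
Substituting: FV = $5,450.00 * (1 + 0.0712)^1
Growth factor: (1.0712)^1 = 1.0712
FV = $5,450.00 * 1.0712 = $5,838.04

$5,838.04
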